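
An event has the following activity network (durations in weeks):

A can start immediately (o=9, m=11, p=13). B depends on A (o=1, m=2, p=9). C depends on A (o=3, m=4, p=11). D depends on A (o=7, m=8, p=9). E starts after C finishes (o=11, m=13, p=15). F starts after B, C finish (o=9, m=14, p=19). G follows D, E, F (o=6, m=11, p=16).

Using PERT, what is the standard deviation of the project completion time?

2.79 weeks

te_A = (9 + 4·11 + 13)/6 = 66/6 = 11; σ²_A = ((13−9)/6)² = 0.444
te_B = (1 + 4·2 + 9)/6 = 18/6 = 3; σ²_B = ((9−1)/6)² = 1.778
te_C = (3 + 4·4 + 11)/6 = 30/6 = 5; σ²_C = ((11−3)/6)² = 1.778
te_D = (7 + 4·8 + 9)/6 = 48/6 = 8; σ²_D = ((9−7)/6)² = 0.111
te_E = (11 + 4·13 + 15)/6 = 78/6 = 13; σ²_E = ((15−11)/6)² = 0.444
te_F = (9 + 4·14 + 19)/6 = 84/6 = 14; σ²_F = ((19−9)/6)² = 2.778
te_G = (6 + 4·11 + 16)/6 = 66/6 = 11; σ²_G = ((16−6)/6)² = 2.778

Forward pass:
ES_A = 0; EF_A = 11
ES_B = 11; EF_B = 11+3 = 14
ES_C = 11; EF_C = 11+5 = 16
ES_D = 11; EF_D = 11+8 = 19
ES_E = 16; EF_E = 16+13 = 29
ES_F = max(EF_B=14, EF_C=16) = 16; EF_F = 16+14 = 30
ES_G = max(EF_D=19, EF_E=29, EF_F=30) = 30; EF_G = 30+11 = 41
Expected project duration μ = 41 weeks. Critical path: A → C → F → G.

Variance along critical path = 0.444 + 1.778 + 2.778 + 2.778 = 7.778
σ = √7.778 = 2.789 weeks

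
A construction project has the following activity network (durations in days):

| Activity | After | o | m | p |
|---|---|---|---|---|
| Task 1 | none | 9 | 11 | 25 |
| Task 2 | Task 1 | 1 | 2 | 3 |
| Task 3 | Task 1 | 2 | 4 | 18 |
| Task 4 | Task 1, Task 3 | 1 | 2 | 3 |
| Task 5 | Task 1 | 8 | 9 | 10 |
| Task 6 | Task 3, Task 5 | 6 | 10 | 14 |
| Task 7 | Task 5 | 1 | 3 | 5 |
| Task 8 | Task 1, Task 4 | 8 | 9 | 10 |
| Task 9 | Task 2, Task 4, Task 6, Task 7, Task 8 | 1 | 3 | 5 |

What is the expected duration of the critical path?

35 days

te_Task 1 = (9 + 4·11 + 25)/6 = 78/6 = 13
te_Task 2 = (1 + 4·2 + 3)/6 = 12/6 = 2
te_Task 3 = (2 + 4·4 + 18)/6 = 36/6 = 6
te_Task 4 = (1 + 4·2 + 3)/6 = 12/6 = 2
te_Task 5 = (8 + 4·9 + 10)/6 = 54/6 = 9
te_Task 6 = (6 + 4·10 + 14)/6 = 60/6 = 10
te_Task 7 = (1 + 4·3 + 5)/6 = 18/6 = 3
te_Task 8 = (8 + 4·9 + 10)/6 = 54/6 = 9
te_Task 9 = (1 + 4·3 + 5)/6 = 18/6 = 3

Forward pass:
ES_Task 1 = 0; EF_Task 1 = 13
ES_Task 2 = 13; EF_Task 2 = 13+2 = 15
ES_Task 3 = 13; EF_Task 3 = 13+6 = 19
ES_Task 4 = max(EF_Task 1=13, EF_Task 3=19) = 19; EF_Task 4 = 19+2 = 21
ES_Task 5 = 13; EF_Task 5 = 13+9 = 22
ES_Task 6 = max(EF_Task 3=19, EF_Task 5=22) = 22; EF_Task 6 = 22+10 = 32
ES_Task 7 = 22; EF_Task 7 = 22+3 = 25
ES_Task 8 = max(EF_Task 1=13, EF_Task 4=21) = 21; EF_Task 8 = 21+9 = 30
ES_Task 9 = max(EF_Task 2=15, EF_Task 4=21, EF_Task 6=32, EF_Task 7=25, EF_Task 8=30) = 32; EF_Task 9 = 32+3 = 35
Expected project duration μ = 35 days. Critical path: Task 1 → Task 5 → Task 6 → Task 9.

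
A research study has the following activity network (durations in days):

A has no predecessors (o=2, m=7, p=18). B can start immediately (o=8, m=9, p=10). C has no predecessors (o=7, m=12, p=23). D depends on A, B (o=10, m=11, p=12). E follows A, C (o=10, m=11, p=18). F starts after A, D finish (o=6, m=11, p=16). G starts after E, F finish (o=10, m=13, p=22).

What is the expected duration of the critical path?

te_A = (2 + 4·7 + 18)/6 = 48/6 = 8
te_B = (8 + 4·9 + 10)/6 = 54/6 = 9
te_C = (7 + 4·12 + 23)/6 = 78/6 = 13
te_D = (10 + 4·11 + 12)/6 = 66/6 = 11
te_E = (10 + 4·11 + 18)/6 = 72/6 = 12
te_F = (6 + 4·11 + 16)/6 = 66/6 = 11
te_G = (10 + 4·13 + 22)/6 = 84/6 = 14

Forward pass:
ES_A = 0; EF_A = 8
ES_B = 0; EF_B = 9
ES_C = 0; EF_C = 13
ES_D = max(EF_A=8, EF_B=9) = 9; EF_D = 9+11 = 20
ES_E = max(EF_A=8, EF_C=13) = 13; EF_E = 13+12 = 25
ES_F = max(EF_A=8, EF_D=20) = 20; EF_F = 20+11 = 31
ES_G = max(EF_E=25, EF_F=31) = 31; EF_G = 31+14 = 45
Expected project duration μ = 45 days. Critical path: B → D → F → G.

45 days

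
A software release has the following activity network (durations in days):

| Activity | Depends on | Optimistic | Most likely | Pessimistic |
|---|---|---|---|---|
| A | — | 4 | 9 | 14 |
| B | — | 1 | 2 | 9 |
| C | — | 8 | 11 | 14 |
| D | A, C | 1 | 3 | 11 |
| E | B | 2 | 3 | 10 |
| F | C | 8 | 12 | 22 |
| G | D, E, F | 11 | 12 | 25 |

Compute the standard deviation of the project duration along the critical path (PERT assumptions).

te_A = (4 + 4·9 + 14)/6 = 54/6 = 9; σ²_A = ((14−4)/6)² = 2.778
te_B = (1 + 4·2 + 9)/6 = 18/6 = 3; σ²_B = ((9−1)/6)² = 1.778
te_C = (8 + 4·11 + 14)/6 = 66/6 = 11; σ²_C = ((14−8)/6)² = 1.000
te_D = (1 + 4·3 + 11)/6 = 24/6 = 4; σ²_D = ((11−1)/6)² = 2.778
te_E = (2 + 4·3 + 10)/6 = 24/6 = 4; σ²_E = ((10−2)/6)² = 1.778
te_F = (8 + 4·12 + 22)/6 = 78/6 = 13; σ²_F = ((22−8)/6)² = 5.444
te_G = (11 + 4·12 + 25)/6 = 84/6 = 14; σ²_G = ((25−11)/6)² = 5.444

Forward pass:
ES_A = 0; EF_A = 9
ES_B = 0; EF_B = 3
ES_C = 0; EF_C = 11
ES_D = max(EF_A=9, EF_C=11) = 11; EF_D = 11+4 = 15
ES_E = 3; EF_E = 3+4 = 7
ES_F = 11; EF_F = 11+13 = 24
ES_G = max(EF_D=15, EF_E=7, EF_F=24) = 24; EF_G = 24+14 = 38
Expected project duration μ = 38 days. Critical path: C → F → G.

Variance along critical path = 1.000 + 5.444 + 5.444 = 11.889
σ = √11.889 = 3.448 days

3.45 days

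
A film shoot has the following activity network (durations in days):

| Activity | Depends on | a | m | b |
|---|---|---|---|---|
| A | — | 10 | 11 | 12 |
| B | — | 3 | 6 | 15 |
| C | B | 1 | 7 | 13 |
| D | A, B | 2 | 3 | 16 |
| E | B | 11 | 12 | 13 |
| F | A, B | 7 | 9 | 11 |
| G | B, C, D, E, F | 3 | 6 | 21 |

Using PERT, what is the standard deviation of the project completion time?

3.09 days

te_A = (10 + 4·11 + 12)/6 = 66/6 = 11; σ²_A = ((12−10)/6)² = 0.111
te_B = (3 + 4·6 + 15)/6 = 42/6 = 7; σ²_B = ((15−3)/6)² = 4.000
te_C = (1 + 4·7 + 13)/6 = 42/6 = 7; σ²_C = ((13−1)/6)² = 4.000
te_D = (2 + 4·3 + 16)/6 = 30/6 = 5; σ²_D = ((16−2)/6)² = 5.444
te_E = (11 + 4·12 + 13)/6 = 72/6 = 12; σ²_E = ((13−11)/6)² = 0.111
te_F = (7 + 4·9 + 11)/6 = 54/6 = 9; σ²_F = ((11−7)/6)² = 0.444
te_G = (3 + 4·6 + 21)/6 = 48/6 = 8; σ²_G = ((21−3)/6)² = 9.000

Forward pass:
ES_A = 0; EF_A = 11
ES_B = 0; EF_B = 7
ES_C = 7; EF_C = 7+7 = 14
ES_D = max(EF_A=11, EF_B=7) = 11; EF_D = 11+5 = 16
ES_E = 7; EF_E = 7+12 = 19
ES_F = max(EF_A=11, EF_B=7) = 11; EF_F = 11+9 = 20
ES_G = max(EF_B=7, EF_C=14, EF_D=16, EF_E=19, EF_F=20) = 20; EF_G = 20+8 = 28
Expected project duration μ = 28 days. Critical path: A → F → G.

Variance along critical path = 0.111 + 0.444 + 9.000 = 9.556
σ = √9.556 = 3.091 days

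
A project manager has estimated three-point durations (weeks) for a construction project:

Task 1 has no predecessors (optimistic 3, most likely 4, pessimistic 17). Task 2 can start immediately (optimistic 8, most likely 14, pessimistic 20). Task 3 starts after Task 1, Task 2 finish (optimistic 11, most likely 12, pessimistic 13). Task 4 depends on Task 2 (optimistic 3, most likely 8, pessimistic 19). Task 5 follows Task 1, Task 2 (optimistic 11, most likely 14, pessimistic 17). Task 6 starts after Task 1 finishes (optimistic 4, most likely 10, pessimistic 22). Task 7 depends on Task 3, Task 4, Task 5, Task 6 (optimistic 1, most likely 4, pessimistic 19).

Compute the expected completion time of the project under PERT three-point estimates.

34 weeks

te_Task 1 = (3 + 4·4 + 17)/6 = 36/6 = 6
te_Task 2 = (8 + 4·14 + 20)/6 = 84/6 = 14
te_Task 3 = (11 + 4·12 + 13)/6 = 72/6 = 12
te_Task 4 = (3 + 4·8 + 19)/6 = 54/6 = 9
te_Task 5 = (11 + 4·14 + 17)/6 = 84/6 = 14
te_Task 6 = (4 + 4·10 + 22)/6 = 66/6 = 11
te_Task 7 = (1 + 4·4 + 19)/6 = 36/6 = 6

Forward pass:
ES_Task 1 = 0; EF_Task 1 = 6
ES_Task 2 = 0; EF_Task 2 = 14
ES_Task 3 = max(EF_Task 1=6, EF_Task 2=14) = 14; EF_Task 3 = 14+12 = 26
ES_Task 4 = 14; EF_Task 4 = 14+9 = 23
ES_Task 5 = max(EF_Task 1=6, EF_Task 2=14) = 14; EF_Task 5 = 14+14 = 28
ES_Task 6 = 6; EF_Task 6 = 6+11 = 17
ES_Task 7 = max(EF_Task 3=26, EF_Task 4=23, EF_Task 5=28, EF_Task 6=17) = 28; EF_Task 7 = 28+6 = 34
Expected project duration μ = 34 weeks. Critical path: Task 2 → Task 5 → Task 7.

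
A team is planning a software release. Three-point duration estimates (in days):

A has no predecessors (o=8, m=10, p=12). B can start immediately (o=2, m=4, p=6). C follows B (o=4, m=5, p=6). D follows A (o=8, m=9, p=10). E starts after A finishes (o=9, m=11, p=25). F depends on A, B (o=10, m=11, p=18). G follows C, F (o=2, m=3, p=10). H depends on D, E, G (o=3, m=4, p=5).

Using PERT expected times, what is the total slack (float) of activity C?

te_A = (8 + 4·10 + 12)/6 = 60/6 = 10
te_B = (2 + 4·4 + 6)/6 = 24/6 = 4
te_C = (4 + 4·5 + 6)/6 = 30/6 = 5
te_D = (8 + 4·9 + 10)/6 = 54/6 = 9
te_E = (9 + 4·11 + 25)/6 = 78/6 = 13
te_F = (10 + 4·11 + 18)/6 = 72/6 = 12
te_G = (2 + 4·3 + 10)/6 = 24/6 = 4
te_H = (3 + 4·4 + 5)/6 = 24/6 = 4

Forward pass:
ES_A = 0; EF_A = 10
ES_B = 0; EF_B = 4
ES_C = 4; EF_C = 4+5 = 9
ES_D = 10; EF_D = 10+9 = 19
ES_E = 10; EF_E = 10+13 = 23
ES_F = max(EF_A=10, EF_B=4) = 10; EF_F = 10+12 = 22
ES_G = max(EF_C=9, EF_F=22) = 22; EF_G = 22+4 = 26
ES_H = max(EF_D=19, EF_E=23, EF_G=26) = 26; EF_H = 26+4 = 30
Expected project duration μ = 30 days. Critical path: A → F → G → H.

Backward pass:
LF_H = 30; LS_H = 30−4 = 26
LF_G = LS_H = 26; LS_G = 26−4 = 22
LF_F = LS_G = 22; LS_F = 22−12 = 10
LF_E = LS_H = 26; LS_E = 26−13 = 13
LF_D = LS_H = 26; LS_D = 26−9 = 17
LF_C = LS_G = 22; LS_C = 22−5 = 17
LF_B = min(LS_C=17, LS_F=10) = 10; LS_B = 10−4 = 6
LF_A = min(LS_D=17, LS_E=13, LS_F=10) = 10; LS_A = 10−10 = 0
Slack_C = LS_C − ES_C = 17 − 4 = 13

13 days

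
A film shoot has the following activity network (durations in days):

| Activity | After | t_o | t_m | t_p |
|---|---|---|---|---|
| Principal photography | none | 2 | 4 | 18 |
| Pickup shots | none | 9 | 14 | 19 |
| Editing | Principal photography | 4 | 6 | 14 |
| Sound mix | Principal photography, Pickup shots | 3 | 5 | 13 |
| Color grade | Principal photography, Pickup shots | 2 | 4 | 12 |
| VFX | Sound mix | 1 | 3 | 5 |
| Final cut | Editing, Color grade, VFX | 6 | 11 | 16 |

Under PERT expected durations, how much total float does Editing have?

te_Principal photography = (2 + 4·4 + 18)/6 = 36/6 = 6
te_Pickup shots = (9 + 4·14 + 19)/6 = 84/6 = 14
te_Editing = (4 + 4·6 + 14)/6 = 42/6 = 7
te_Sound mix = (3 + 4·5 + 13)/6 = 36/6 = 6
te_Color grade = (2 + 4·4 + 12)/6 = 30/6 = 5
te_VFX = (1 + 4·3 + 5)/6 = 18/6 = 3
te_Final cut = (6 + 4·11 + 16)/6 = 66/6 = 11

Forward pass:
ES_Principal photography = 0; EF_Principal photography = 6
ES_Pickup shots = 0; EF_Pickup shots = 14
ES_Editing = 6; EF_Editing = 6+7 = 13
ES_Sound mix = max(EF_Principal photography=6, EF_Pickup shots=14) = 14; EF_Sound mix = 14+6 = 20
ES_Color grade = max(EF_Principal photography=6, EF_Pickup shots=14) = 14; EF_Color grade = 14+5 = 19
ES_VFX = 20; EF_VFX = 20+3 = 23
ES_Final cut = max(EF_Editing=13, EF_Color grade=19, EF_VFX=23) = 23; EF_Final cut = 23+11 = 34
Expected project duration μ = 34 days. Critical path: Pickup shots → Sound mix → VFX → Final cut.

Backward pass:
LF_Final cut = 34; LS_Final cut = 34−11 = 23
LF_VFX = LS_Final cut = 23; LS_VFX = 23−3 = 20
LF_Color grade = LS_Final cut = 23; LS_Color grade = 23−5 = 18
LF_Sound mix = LS_VFX = 20; LS_Sound mix = 20−6 = 14
LF_Editing = LS_Final cut = 23; LS_Editing = 23−7 = 16
LF_Pickup shots = min(LS_Sound mix=14, LS_Color grade=18) = 14; LS_Pickup shots = 14−14 = 0
LF_Principal photography = min(LS_Editing=16, LS_Sound mix=14, LS_Color grade=18) = 14; LS_Principal photography = 14−6 = 8
Slack_Editing = LS_Editing − ES_Editing = 16 − 6 = 10

10 days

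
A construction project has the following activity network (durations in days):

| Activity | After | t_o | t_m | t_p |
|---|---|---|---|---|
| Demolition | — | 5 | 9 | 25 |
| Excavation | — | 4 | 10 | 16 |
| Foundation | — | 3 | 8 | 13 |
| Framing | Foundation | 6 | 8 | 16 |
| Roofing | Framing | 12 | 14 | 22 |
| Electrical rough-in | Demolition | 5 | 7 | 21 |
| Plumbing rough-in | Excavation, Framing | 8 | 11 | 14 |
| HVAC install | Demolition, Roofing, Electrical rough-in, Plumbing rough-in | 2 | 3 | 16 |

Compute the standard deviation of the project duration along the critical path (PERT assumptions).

te_Demolition = (5 + 4·9 + 25)/6 = 66/6 = 11; σ²_Demolition = ((25−5)/6)² = 11.111
te_Excavation = (4 + 4·10 + 16)/6 = 60/6 = 10; σ²_Excavation = ((16−4)/6)² = 4.000
te_Foundation = (3 + 4·8 + 13)/6 = 48/6 = 8; σ²_Foundation = ((13−3)/6)² = 2.778
te_Framing = (6 + 4·8 + 16)/6 = 54/6 = 9; σ²_Framing = ((16−6)/6)² = 2.778
te_Roofing = (12 + 4·14 + 22)/6 = 90/6 = 15; σ²_Roofing = ((22−12)/6)² = 2.778
te_Electrical rough-in = (5 + 4·7 + 21)/6 = 54/6 = 9; σ²_Electrical rough-in = ((21−5)/6)² = 7.111
te_Plumbing rough-in = (8 + 4·11 + 14)/6 = 66/6 = 11; σ²_Plumbing rough-in = ((14−8)/6)² = 1.000
te_HVAC install = (2 + 4·3 + 16)/6 = 30/6 = 5; σ²_HVAC install = ((16−2)/6)² = 5.444

Forward pass:
ES_Demolition = 0; EF_Demolition = 11
ES_Excavation = 0; EF_Excavation = 10
ES_Foundation = 0; EF_Foundation = 8
ES_Framing = 8; EF_Framing = 8+9 = 17
ES_Roofing = 17; EF_Roofing = 17+15 = 32
ES_Electrical rough-in = 11; EF_Electrical rough-in = 11+9 = 20
ES_Plumbing rough-in = max(EF_Excavation=10, EF_Framing=17) = 17; EF_Plumbing rough-in = 17+11 = 28
ES_HVAC install = max(EF_Demolition=11, EF_Roofing=32, EF_Electrical rough-in=20, EF_Plumbing rough-in=28) = 32; EF_HVAC install = 32+5 = 37
Expected project duration μ = 37 days. Critical path: Foundation → Framing → Roofing → HVAC install.

Variance along critical path = 2.778 + 2.778 + 2.778 + 5.444 = 13.778
σ = √13.778 = 3.712 days

3.71 days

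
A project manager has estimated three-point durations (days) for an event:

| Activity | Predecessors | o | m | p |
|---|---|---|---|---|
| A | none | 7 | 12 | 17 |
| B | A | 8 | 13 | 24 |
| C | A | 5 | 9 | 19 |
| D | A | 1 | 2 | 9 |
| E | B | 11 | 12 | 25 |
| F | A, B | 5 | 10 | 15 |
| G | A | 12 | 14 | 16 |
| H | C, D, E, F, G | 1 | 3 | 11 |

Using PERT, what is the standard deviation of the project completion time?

te_A = (7 + 4·12 + 17)/6 = 72/6 = 12; σ²_A = ((17−7)/6)² = 2.778
te_B = (8 + 4·13 + 24)/6 = 84/6 = 14; σ²_B = ((24−8)/6)² = 7.111
te_C = (5 + 4·9 + 19)/6 = 60/6 = 10; σ²_C = ((19−5)/6)² = 5.444
te_D = (1 + 4·2 + 9)/6 = 18/6 = 3; σ²_D = ((9−1)/6)² = 1.778
te_E = (11 + 4·12 + 25)/6 = 84/6 = 14; σ²_E = ((25−11)/6)² = 5.444
te_F = (5 + 4·10 + 15)/6 = 60/6 = 10; σ²_F = ((15−5)/6)² = 2.778
te_G = (12 + 4·14 + 16)/6 = 84/6 = 14; σ²_G = ((16−12)/6)² = 0.444
te_H = (1 + 4·3 + 11)/6 = 24/6 = 4; σ²_H = ((11−1)/6)² = 2.778

Forward pass:
ES_A = 0; EF_A = 12
ES_B = 12; EF_B = 12+14 = 26
ES_C = 12; EF_C = 12+10 = 22
ES_D = 12; EF_D = 12+3 = 15
ES_E = 26; EF_E = 26+14 = 40
ES_F = max(EF_A=12, EF_B=26) = 26; EF_F = 26+10 = 36
ES_G = 12; EF_G = 12+14 = 26
ES_H = max(EF_C=22, EF_D=15, EF_E=40, EF_F=36, EF_G=26) = 40; EF_H = 40+4 = 44
Expected project duration μ = 44 days. Critical path: A → B → E → H.

Variance along critical path = 2.778 + 7.111 + 5.444 + 2.778 = 18.111
σ = √18.111 = 4.256 days

4.26 days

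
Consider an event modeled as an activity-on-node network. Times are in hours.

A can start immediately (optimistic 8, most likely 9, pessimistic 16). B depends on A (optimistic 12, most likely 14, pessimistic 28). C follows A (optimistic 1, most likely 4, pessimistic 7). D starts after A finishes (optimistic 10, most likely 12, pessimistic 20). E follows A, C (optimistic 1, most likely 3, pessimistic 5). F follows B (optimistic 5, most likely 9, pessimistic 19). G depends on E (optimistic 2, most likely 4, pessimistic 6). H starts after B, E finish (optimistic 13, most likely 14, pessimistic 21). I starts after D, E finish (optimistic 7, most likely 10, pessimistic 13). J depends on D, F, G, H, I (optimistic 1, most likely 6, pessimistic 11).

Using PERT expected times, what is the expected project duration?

te_A = (8 + 4·9 + 16)/6 = 60/6 = 10
te_B = (12 + 4·14 + 28)/6 = 96/6 = 16
te_C = (1 + 4·4 + 7)/6 = 24/6 = 4
te_D = (10 + 4·12 + 20)/6 = 78/6 = 13
te_E = (1 + 4·3 + 5)/6 = 18/6 = 3
te_F = (5 + 4·9 + 19)/6 = 60/6 = 10
te_G = (2 + 4·4 + 6)/6 = 24/6 = 4
te_H = (13 + 4·14 + 21)/6 = 90/6 = 15
te_I = (7 + 4·10 + 13)/6 = 60/6 = 10
te_J = (1 + 4·6 + 11)/6 = 36/6 = 6

Forward pass:
ES_A = 0; EF_A = 10
ES_B = 10; EF_B = 10+16 = 26
ES_C = 10; EF_C = 10+4 = 14
ES_D = 10; EF_D = 10+13 = 23
ES_E = max(EF_A=10, EF_C=14) = 14; EF_E = 14+3 = 17
ES_F = 26; EF_F = 26+10 = 36
ES_G = 17; EF_G = 17+4 = 21
ES_H = max(EF_B=26, EF_E=17) = 26; EF_H = 26+15 = 41
ES_I = max(EF_D=23, EF_E=17) = 23; EF_I = 23+10 = 33
ES_J = max(EF_D=23, EF_F=36, EF_G=21, EF_H=41, EF_I=33) = 41; EF_J = 41+6 = 47
Expected project duration μ = 47 hours. Critical path: A → B → H → J.

47 hours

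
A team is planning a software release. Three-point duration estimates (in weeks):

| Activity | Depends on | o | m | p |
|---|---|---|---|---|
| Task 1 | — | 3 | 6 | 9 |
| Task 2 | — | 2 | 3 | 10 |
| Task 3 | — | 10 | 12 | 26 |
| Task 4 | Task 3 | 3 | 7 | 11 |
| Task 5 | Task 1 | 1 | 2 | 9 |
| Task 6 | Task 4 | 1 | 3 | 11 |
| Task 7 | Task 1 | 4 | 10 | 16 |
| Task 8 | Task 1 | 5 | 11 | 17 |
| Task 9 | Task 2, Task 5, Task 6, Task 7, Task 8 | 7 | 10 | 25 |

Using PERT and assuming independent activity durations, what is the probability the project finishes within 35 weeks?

te_Task 1 = (3 + 4·6 + 9)/6 = 36/6 = 6; σ²_Task 1 = ((9−3)/6)² = 1.000
te_Task 2 = (2 + 4·3 + 10)/6 = 24/6 = 4; σ²_Task 2 = ((10−2)/6)² = 1.778
te_Task 3 = (10 + 4·12 + 26)/6 = 84/6 = 14; σ²_Task 3 = ((26−10)/6)² = 7.111
te_Task 4 = (3 + 4·7 + 11)/6 = 42/6 = 7; σ²_Task 4 = ((11−3)/6)² = 1.778
te_Task 5 = (1 + 4·2 + 9)/6 = 18/6 = 3; σ²_Task 5 = ((9−1)/6)² = 1.778
te_Task 6 = (1 + 4·3 + 11)/6 = 24/6 = 4; σ²_Task 6 = ((11−1)/6)² = 2.778
te_Task 7 = (4 + 4·10 + 16)/6 = 60/6 = 10; σ²_Task 7 = ((16−4)/6)² = 4.000
te_Task 8 = (5 + 4·11 + 17)/6 = 66/6 = 11; σ²_Task 8 = ((17−5)/6)² = 4.000
te_Task 9 = (7 + 4·10 + 25)/6 = 72/6 = 12; σ²_Task 9 = ((25−7)/6)² = 9.000

Forward pass:
ES_Task 1 = 0; EF_Task 1 = 6
ES_Task 2 = 0; EF_Task 2 = 4
ES_Task 3 = 0; EF_Task 3 = 14
ES_Task 4 = 14; EF_Task 4 = 14+7 = 21
ES_Task 5 = 6; EF_Task 5 = 6+3 = 9
ES_Task 6 = 21; EF_Task 6 = 21+4 = 25
ES_Task 7 = 6; EF_Task 7 = 6+10 = 16
ES_Task 8 = 6; EF_Task 8 = 6+11 = 17
ES_Task 9 = max(EF_Task 2=4, EF_Task 5=9, EF_Task 6=25, EF_Task 7=16, EF_Task 8=17) = 25; EF_Task 9 = 25+12 = 37
Expected project duration μ = 37 weeks. Critical path: Task 3 → Task 4 → Task 6 → Task 9.

Variance along critical path = 7.111 + 1.778 + 2.778 + 9.000 = 20.667; σ = √20.667 = 4.546 weeks.
Z = (35 − 37) / 4.546 = -0.440
P(T ≤ 35) = Φ(-0.440) ≈ 0.330

0.330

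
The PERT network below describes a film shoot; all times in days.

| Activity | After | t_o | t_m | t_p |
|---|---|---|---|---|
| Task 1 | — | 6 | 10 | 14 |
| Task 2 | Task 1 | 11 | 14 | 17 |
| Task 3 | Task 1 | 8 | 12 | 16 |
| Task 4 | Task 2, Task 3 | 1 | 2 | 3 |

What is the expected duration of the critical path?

26 days

te_Task 1 = (6 + 4·10 + 14)/6 = 60/6 = 10
te_Task 2 = (11 + 4·14 + 17)/6 = 84/6 = 14
te_Task 3 = (8 + 4·12 + 16)/6 = 72/6 = 12
te_Task 4 = (1 + 4·2 + 3)/6 = 12/6 = 2

Forward pass:
ES_Task 1 = 0; EF_Task 1 = 10
ES_Task 2 = 10; EF_Task 2 = 10+14 = 24
ES_Task 3 = 10; EF_Task 3 = 10+12 = 22
ES_Task 4 = max(EF_Task 2=24, EF_Task 3=22) = 24; EF_Task 4 = 24+2 = 26
Expected project duration μ = 26 days. Critical path: Task 1 → Task 2 → Task 4.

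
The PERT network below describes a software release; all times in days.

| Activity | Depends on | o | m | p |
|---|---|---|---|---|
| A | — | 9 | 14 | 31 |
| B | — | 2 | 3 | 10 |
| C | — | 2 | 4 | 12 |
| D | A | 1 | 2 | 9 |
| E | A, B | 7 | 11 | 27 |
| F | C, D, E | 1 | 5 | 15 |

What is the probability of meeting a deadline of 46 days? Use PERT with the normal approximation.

0.978

te_A = (9 + 4·14 + 31)/6 = 96/6 = 16; σ²_A = ((31−9)/6)² = 13.444
te_B = (2 + 4·3 + 10)/6 = 24/6 = 4; σ²_B = ((10−2)/6)² = 1.778
te_C = (2 + 4·4 + 12)/6 = 30/6 = 5; σ²_C = ((12−2)/6)² = 2.778
te_D = (1 + 4·2 + 9)/6 = 18/6 = 3; σ²_D = ((9−1)/6)² = 1.778
te_E = (7 + 4·11 + 27)/6 = 78/6 = 13; σ²_E = ((27−7)/6)² = 11.111
te_F = (1 + 4·5 + 15)/6 = 36/6 = 6; σ²_F = ((15−1)/6)² = 5.444

Forward pass:
ES_A = 0; EF_A = 16
ES_B = 0; EF_B = 4
ES_C = 0; EF_C = 5
ES_D = 16; EF_D = 16+3 = 19
ES_E = max(EF_A=16, EF_B=4) = 16; EF_E = 16+13 = 29
ES_F = max(EF_C=5, EF_D=19, EF_E=29) = 29; EF_F = 29+6 = 35
Expected project duration μ = 35 days. Critical path: A → E → F.

Variance along critical path = 13.444 + 11.111 + 5.444 = 30.000; σ = √30.000 = 5.477 days.
Z = (46 − 35) / 5.477 = 2.008
P(T ≤ 46) = Φ(2.008) ≈ 0.978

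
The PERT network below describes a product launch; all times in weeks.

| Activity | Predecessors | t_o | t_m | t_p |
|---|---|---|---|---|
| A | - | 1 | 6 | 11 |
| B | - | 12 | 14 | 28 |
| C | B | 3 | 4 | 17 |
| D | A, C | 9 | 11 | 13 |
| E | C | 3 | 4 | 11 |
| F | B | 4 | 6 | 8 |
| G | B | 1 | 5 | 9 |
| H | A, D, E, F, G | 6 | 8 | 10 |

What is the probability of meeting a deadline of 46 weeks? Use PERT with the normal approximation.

te_A = (1 + 4·6 + 11)/6 = 36/6 = 6; σ²_A = ((11−1)/6)² = 2.778
te_B = (12 + 4·14 + 28)/6 = 96/6 = 16; σ²_B = ((28−12)/6)² = 7.111
te_C = (3 + 4·4 + 17)/6 = 36/6 = 6; σ²_C = ((17−3)/6)² = 5.444
te_D = (9 + 4·11 + 13)/6 = 66/6 = 11; σ²_D = ((13−9)/6)² = 0.444
te_E = (3 + 4·4 + 11)/6 = 30/6 = 5; σ²_E = ((11−3)/6)² = 1.778
te_F = (4 + 4·6 + 8)/6 = 36/6 = 6; σ²_F = ((8−4)/6)² = 0.444
te_G = (1 + 4·5 + 9)/6 = 30/6 = 5; σ²_G = ((9−1)/6)² = 1.778
te_H = (6 + 4·8 + 10)/6 = 48/6 = 8; σ²_H = ((10−6)/6)² = 0.444

Forward pass:
ES_A = 0; EF_A = 6
ES_B = 0; EF_B = 16
ES_C = 16; EF_C = 16+6 = 22
ES_D = max(EF_A=6, EF_C=22) = 22; EF_D = 22+11 = 33
ES_E = 22; EF_E = 22+5 = 27
ES_F = 16; EF_F = 16+6 = 22
ES_G = 16; EF_G = 16+5 = 21
ES_H = max(EF_A=6, EF_D=33, EF_E=27, EF_F=22, EF_G=21) = 33; EF_H = 33+8 = 41
Expected project duration μ = 41 weeks. Critical path: B → C → D → H.

Variance along critical path = 7.111 + 5.444 + 0.444 + 0.444 = 13.444; σ = √13.444 = 3.667 weeks.
Z = (46 − 41) / 3.667 = 1.364
P(T ≤ 46) = Φ(1.364) ≈ 0.914

0.914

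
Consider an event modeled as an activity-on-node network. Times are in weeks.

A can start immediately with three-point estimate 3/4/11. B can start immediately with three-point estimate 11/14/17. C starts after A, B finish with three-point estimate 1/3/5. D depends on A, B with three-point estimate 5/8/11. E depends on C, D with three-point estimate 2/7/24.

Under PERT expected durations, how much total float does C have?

te_A = (3 + 4·4 + 11)/6 = 30/6 = 5
te_B = (11 + 4·14 + 17)/6 = 84/6 = 14
te_C = (1 + 4·3 + 5)/6 = 18/6 = 3
te_D = (5 + 4·8 + 11)/6 = 48/6 = 8
te_E = (2 + 4·7 + 24)/6 = 54/6 = 9

Forward pass:
ES_A = 0; EF_A = 5
ES_B = 0; EF_B = 14
ES_C = max(EF_A=5, EF_B=14) = 14; EF_C = 14+3 = 17
ES_D = max(EF_A=5, EF_B=14) = 14; EF_D = 14+8 = 22
ES_E = max(EF_C=17, EF_D=22) = 22; EF_E = 22+9 = 31
Expected project duration μ = 31 weeks. Critical path: B → D → E.

Backward pass:
LF_E = 31; LS_E = 31−9 = 22
LF_D = LS_E = 22; LS_D = 22−8 = 14
LF_C = LS_E = 22; LS_C = 22−3 = 19
LF_B = min(LS_C=19, LS_D=14) = 14; LS_B = 14−14 = 0
LF_A = min(LS_C=19, LS_D=14) = 14; LS_A = 14−5 = 9
Slack_C = LS_C − ES_C = 19 − 14 = 5

5 weeks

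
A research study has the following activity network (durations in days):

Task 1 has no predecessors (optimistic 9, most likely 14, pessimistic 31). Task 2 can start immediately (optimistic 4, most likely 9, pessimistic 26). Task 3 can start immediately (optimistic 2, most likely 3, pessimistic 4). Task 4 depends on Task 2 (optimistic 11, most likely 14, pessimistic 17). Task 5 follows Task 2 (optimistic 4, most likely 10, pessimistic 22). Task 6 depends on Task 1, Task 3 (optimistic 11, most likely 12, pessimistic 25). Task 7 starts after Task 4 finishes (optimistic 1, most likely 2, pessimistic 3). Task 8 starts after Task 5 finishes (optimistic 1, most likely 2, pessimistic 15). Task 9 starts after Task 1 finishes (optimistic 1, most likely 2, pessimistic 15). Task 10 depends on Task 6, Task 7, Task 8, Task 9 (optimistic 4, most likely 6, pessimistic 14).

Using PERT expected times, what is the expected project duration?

37 days

te_Task 1 = (9 + 4·14 + 31)/6 = 96/6 = 16
te_Task 2 = (4 + 4·9 + 26)/6 = 66/6 = 11
te_Task 3 = (2 + 4·3 + 4)/6 = 18/6 = 3
te_Task 4 = (11 + 4·14 + 17)/6 = 84/6 = 14
te_Task 5 = (4 + 4·10 + 22)/6 = 66/6 = 11
te_Task 6 = (11 + 4·12 + 25)/6 = 84/6 = 14
te_Task 7 = (1 + 4·2 + 3)/6 = 12/6 = 2
te_Task 8 = (1 + 4·2 + 15)/6 = 24/6 = 4
te_Task 9 = (1 + 4·2 + 15)/6 = 24/6 = 4
te_Task 10 = (4 + 4·6 + 14)/6 = 42/6 = 7

Forward pass:
ES_Task 1 = 0; EF_Task 1 = 16
ES_Task 2 = 0; EF_Task 2 = 11
ES_Task 3 = 0; EF_Task 3 = 3
ES_Task 4 = 11; EF_Task 4 = 11+14 = 25
ES_Task 5 = 11; EF_Task 5 = 11+11 = 22
ES_Task 6 = max(EF_Task 1=16, EF_Task 3=3) = 16; EF_Task 6 = 16+14 = 30
ES_Task 7 = 25; EF_Task 7 = 25+2 = 27
ES_Task 8 = 22; EF_Task 8 = 22+4 = 26
ES_Task 9 = 16; EF_Task 9 = 16+4 = 20
ES_Task 10 = max(EF_Task 6=30, EF_Task 7=27, EF_Task 8=26, EF_Task 9=20) = 30; EF_Task 10 = 30+7 = 37
Expected project duration μ = 37 days. Critical path: Task 1 → Task 6 → Task 10.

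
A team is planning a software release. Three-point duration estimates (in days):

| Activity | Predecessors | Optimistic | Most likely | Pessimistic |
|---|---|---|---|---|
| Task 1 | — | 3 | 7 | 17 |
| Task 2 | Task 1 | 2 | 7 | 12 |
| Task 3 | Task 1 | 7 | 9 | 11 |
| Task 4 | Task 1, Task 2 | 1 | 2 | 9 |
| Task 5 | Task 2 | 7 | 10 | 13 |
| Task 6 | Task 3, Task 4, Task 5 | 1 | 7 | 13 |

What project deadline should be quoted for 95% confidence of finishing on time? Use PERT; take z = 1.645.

te_Task 1 = (3 + 4·7 + 17)/6 = 48/6 = 8; σ²_Task 1 = ((17−3)/6)² = 5.444
te_Task 2 = (2 + 4·7 + 12)/6 = 42/6 = 7; σ²_Task 2 = ((12−2)/6)² = 2.778
te_Task 3 = (7 + 4·9 + 11)/6 = 54/6 = 9; σ²_Task 3 = ((11−7)/6)² = 0.444
te_Task 4 = (1 + 4·2 + 9)/6 = 18/6 = 3; σ²_Task 4 = ((9−1)/6)² = 1.778
te_Task 5 = (7 + 4·10 + 13)/6 = 60/6 = 10; σ²_Task 5 = ((13−7)/6)² = 1.000
te_Task 6 = (1 + 4·7 + 13)/6 = 42/6 = 7; σ²_Task 6 = ((13−1)/6)² = 4.000

Forward pass:
ES_Task 1 = 0; EF_Task 1 = 8
ES_Task 2 = 8; EF_Task 2 = 8+7 = 15
ES_Task 3 = 8; EF_Task 3 = 8+9 = 17
ES_Task 4 = max(EF_Task 1=8, EF_Task 2=15) = 15; EF_Task 4 = 15+3 = 18
ES_Task 5 = 15; EF_Task 5 = 15+10 = 25
ES_Task 6 = max(EF_Task 3=17, EF_Task 4=18, EF_Task 5=25) = 25; EF_Task 6 = 25+7 = 32
Expected project duration μ = 32 days. Critical path: Task 1 → Task 2 → Task 5 → Task 6.

Variance along critical path = 5.444 + 2.778 + 1.000 + 4.000 = 13.222; σ = 3.636 days.
D = μ + z·σ = 32 + 1.645·3.636 = 38.0 days

38.0 days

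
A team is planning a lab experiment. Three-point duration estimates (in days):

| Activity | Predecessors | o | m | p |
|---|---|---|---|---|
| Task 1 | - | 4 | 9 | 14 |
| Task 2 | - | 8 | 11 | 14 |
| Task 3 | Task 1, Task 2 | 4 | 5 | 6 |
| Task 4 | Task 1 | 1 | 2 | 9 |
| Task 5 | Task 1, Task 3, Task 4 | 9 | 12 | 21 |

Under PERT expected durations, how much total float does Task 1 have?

2 days

te_Task 1 = (4 + 4·9 + 14)/6 = 54/6 = 9
te_Task 2 = (8 + 4·11 + 14)/6 = 66/6 = 11
te_Task 3 = (4 + 4·5 + 6)/6 = 30/6 = 5
te_Task 4 = (1 + 4·2 + 9)/6 = 18/6 = 3
te_Task 5 = (9 + 4·12 + 21)/6 = 78/6 = 13

Forward pass:
ES_Task 1 = 0; EF_Task 1 = 9
ES_Task 2 = 0; EF_Task 2 = 11
ES_Task 3 = max(EF_Task 1=9, EF_Task 2=11) = 11; EF_Task 3 = 11+5 = 16
ES_Task 4 = 9; EF_Task 4 = 9+3 = 12
ES_Task 5 = max(EF_Task 1=9, EF_Task 3=16, EF_Task 4=12) = 16; EF_Task 5 = 16+13 = 29
Expected project duration μ = 29 days. Critical path: Task 2 → Task 3 → Task 5.

Backward pass:
LF_Task 5 = 29; LS_Task 5 = 29−13 = 16
LF_Task 4 = LS_Task 5 = 16; LS_Task 4 = 16−3 = 13
LF_Task 3 = LS_Task 5 = 16; LS_Task 3 = 16−5 = 11
LF_Task 2 = LS_Task 3 = 11; LS_Task 2 = 11−11 = 0
LF_Task 1 = min(LS_Task 3=11, LS_Task 4=13, LS_Task 5=16) = 11; LS_Task 1 = 11−9 = 2
Slack_Task 1 = LS_Task 1 − ES_Task 1 = 2 − 0 = 2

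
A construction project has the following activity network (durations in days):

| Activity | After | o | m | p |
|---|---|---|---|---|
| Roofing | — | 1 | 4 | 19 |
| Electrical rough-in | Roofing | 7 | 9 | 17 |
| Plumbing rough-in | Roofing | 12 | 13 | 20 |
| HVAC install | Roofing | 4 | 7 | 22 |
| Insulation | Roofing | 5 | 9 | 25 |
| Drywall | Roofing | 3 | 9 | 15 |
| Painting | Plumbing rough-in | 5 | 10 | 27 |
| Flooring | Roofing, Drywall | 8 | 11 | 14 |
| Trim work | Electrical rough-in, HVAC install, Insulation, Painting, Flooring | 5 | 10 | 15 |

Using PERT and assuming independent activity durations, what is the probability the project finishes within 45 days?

0.718

te_Roofing = (1 + 4·4 + 19)/6 = 36/6 = 6; σ²_Roofing = ((19−1)/6)² = 9.000
te_Electrical rough-in = (7 + 4·9 + 17)/6 = 60/6 = 10; σ²_Electrical rough-in = ((17−7)/6)² = 2.778
te_Plumbing rough-in = (12 + 4·13 + 20)/6 = 84/6 = 14; σ²_Plumbing rough-in = ((20−12)/6)² = 1.778
te_HVAC install = (4 + 4·7 + 22)/6 = 54/6 = 9; σ²_HVAC install = ((22−4)/6)² = 9.000
te_Insulation = (5 + 4·9 + 25)/6 = 66/6 = 11; σ²_Insulation = ((25−5)/6)² = 11.111
te_Drywall = (3 + 4·9 + 15)/6 = 54/6 = 9; σ²_Drywall = ((15−3)/6)² = 4.000
te_Painting = (5 + 4·10 + 27)/6 = 72/6 = 12; σ²_Painting = ((27−5)/6)² = 13.444
te_Flooring = (8 + 4·11 + 14)/6 = 66/6 = 11; σ²_Flooring = ((14−8)/6)² = 1.000
te_Trim work = (5 + 4·10 + 15)/6 = 60/6 = 10; σ²_Trim work = ((15−5)/6)² = 2.778

Forward pass:
ES_Roofing = 0; EF_Roofing = 6
ES_Electrical rough-in = 6; EF_Electrical rough-in = 6+10 = 16
ES_Plumbing rough-in = 6; EF_Plumbing rough-in = 6+14 = 20
ES_HVAC install = 6; EF_HVAC install = 6+9 = 15
ES_Insulation = 6; EF_Insulation = 6+11 = 17
ES_Drywall = 6; EF_Drywall = 6+9 = 15
ES_Painting = 20; EF_Painting = 20+12 = 32
ES_Flooring = max(EF_Roofing=6, EF_Drywall=15) = 15; EF_Flooring = 15+11 = 26
ES_Trim work = max(EF_Electrical rough-in=16, EF_HVAC install=15, EF_Insulation=17, EF_Painting=32, EF_Flooring=26) = 32; EF_Trim work = 32+10 = 42
Expected project duration μ = 42 days. Critical path: Roofing → Plumbing rough-in → Painting → Trim work.

Variance along critical path = 9.000 + 1.778 + 13.444 + 2.778 = 27.000; σ = √27.000 = 5.196 days.
Z = (45 − 42) / 5.196 = 0.577
P(T ≤ 45) = Φ(0.577) ≈ 0.718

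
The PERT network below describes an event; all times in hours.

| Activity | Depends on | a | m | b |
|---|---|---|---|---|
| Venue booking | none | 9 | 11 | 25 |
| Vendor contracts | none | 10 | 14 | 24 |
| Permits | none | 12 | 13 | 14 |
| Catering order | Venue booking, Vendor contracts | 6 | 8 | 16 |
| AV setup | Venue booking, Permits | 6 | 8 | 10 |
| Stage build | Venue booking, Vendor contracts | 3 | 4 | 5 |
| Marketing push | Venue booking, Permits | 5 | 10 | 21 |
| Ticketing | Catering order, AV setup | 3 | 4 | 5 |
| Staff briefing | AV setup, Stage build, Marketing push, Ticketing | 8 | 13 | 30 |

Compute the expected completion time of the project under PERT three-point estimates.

te_Venue booking = (9 + 4·11 + 25)/6 = 78/6 = 13
te_Vendor contracts = (10 + 4·14 + 24)/6 = 90/6 = 15
te_Permits = (12 + 4·13 + 14)/6 = 78/6 = 13
te_Catering order = (6 + 4·8 + 16)/6 = 54/6 = 9
te_AV setup = (6 + 4·8 + 10)/6 = 48/6 = 8
te_Stage build = (3 + 4·4 + 5)/6 = 24/6 = 4
te_Marketing push = (5 + 4·10 + 21)/6 = 66/6 = 11
te_Ticketing = (3 + 4·4 + 5)/6 = 24/6 = 4
te_Staff briefing = (8 + 4·13 + 30)/6 = 90/6 = 15

Forward pass:
ES_Venue booking = 0; EF_Venue booking = 13
ES_Vendor contracts = 0; EF_Vendor contracts = 15
ES_Permits = 0; EF_Permits = 13
ES_Catering order = max(EF_Venue booking=13, EF_Vendor contracts=15) = 15; EF_Catering order = 15+9 = 24
ES_AV setup = max(EF_Venue booking=13, EF_Permits=13) = 13; EF_AV setup = 13+8 = 21
ES_Stage build = max(EF_Venue booking=13, EF_Vendor contracts=15) = 15; EF_Stage build = 15+4 = 19
ES_Marketing push = max(EF_Venue booking=13, EF_Permits=13) = 13; EF_Marketing push = 13+11 = 24
ES_Ticketing = max(EF_Catering order=24, EF_AV setup=21) = 24; EF_Ticketing = 24+4 = 28
ES_Staff briefing = max(EF_AV setup=21, EF_Stage build=19, EF_Marketing push=24, EF_Ticketing=28) = 28; EF_Staff briefing = 28+15 = 43
Expected project duration μ = 43 hours. Critical path: Vendor contracts → Catering order → Ticketing → Staff briefing.

43 hours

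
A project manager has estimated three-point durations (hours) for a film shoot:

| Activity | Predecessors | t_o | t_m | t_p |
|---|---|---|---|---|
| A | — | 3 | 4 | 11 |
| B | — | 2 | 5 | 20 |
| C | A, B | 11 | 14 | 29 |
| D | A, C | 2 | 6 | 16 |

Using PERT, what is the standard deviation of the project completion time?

te_A = (3 + 4·4 + 11)/6 = 30/6 = 5; σ²_A = ((11−3)/6)² = 1.778
te_B = (2 + 4·5 + 20)/6 = 42/6 = 7; σ²_B = ((20−2)/6)² = 9.000
te_C = (11 + 4·14 + 29)/6 = 96/6 = 16; σ²_C = ((29−11)/6)² = 9.000
te_D = (2 + 4·6 + 16)/6 = 42/6 = 7; σ²_D = ((16−2)/6)² = 5.444

Forward pass:
ES_A = 0; EF_A = 5
ES_B = 0; EF_B = 7
ES_C = max(EF_A=5, EF_B=7) = 7; EF_C = 7+16 = 23
ES_D = max(EF_A=5, EF_C=23) = 23; EF_D = 23+7 = 30
Expected project duration μ = 30 hours. Critical path: B → C → D.

Variance along critical path = 9.000 + 9.000 + 5.444 = 23.444
σ = √23.444 = 4.842 hours

4.84 hours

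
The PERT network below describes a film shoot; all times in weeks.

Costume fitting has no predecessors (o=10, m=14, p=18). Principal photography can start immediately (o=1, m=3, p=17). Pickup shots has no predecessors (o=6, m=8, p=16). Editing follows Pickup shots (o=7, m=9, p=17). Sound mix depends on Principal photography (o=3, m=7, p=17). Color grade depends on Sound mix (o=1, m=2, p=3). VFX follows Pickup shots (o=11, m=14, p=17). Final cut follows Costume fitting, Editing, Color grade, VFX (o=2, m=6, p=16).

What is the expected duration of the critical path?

30 weeks

te_Costume fitting = (10 + 4·14 + 18)/6 = 84/6 = 14
te_Principal photography = (1 + 4·3 + 17)/6 = 30/6 = 5
te_Pickup shots = (6 + 4·8 + 16)/6 = 54/6 = 9
te_Editing = (7 + 4·9 + 17)/6 = 60/6 = 10
te_Sound mix = (3 + 4·7 + 17)/6 = 48/6 = 8
te_Color grade = (1 + 4·2 + 3)/6 = 12/6 = 2
te_VFX = (11 + 4·14 + 17)/6 = 84/6 = 14
te_Final cut = (2 + 4·6 + 16)/6 = 42/6 = 7

Forward pass:
ES_Costume fitting = 0; EF_Costume fitting = 14
ES_Principal photography = 0; EF_Principal photography = 5
ES_Pickup shots = 0; EF_Pickup shots = 9
ES_Editing = 9; EF_Editing = 9+10 = 19
ES_Sound mix = 5; EF_Sound mix = 5+8 = 13
ES_Color grade = 13; EF_Color grade = 13+2 = 15
ES_VFX = 9; EF_VFX = 9+14 = 23
ES_Final cut = max(EF_Costume fitting=14, EF_Editing=19, EF_Color grade=15, EF_VFX=23) = 23; EF_Final cut = 23+7 = 30
Expected project duration μ = 30 weeks. Critical path: Pickup shots → VFX → Final cut.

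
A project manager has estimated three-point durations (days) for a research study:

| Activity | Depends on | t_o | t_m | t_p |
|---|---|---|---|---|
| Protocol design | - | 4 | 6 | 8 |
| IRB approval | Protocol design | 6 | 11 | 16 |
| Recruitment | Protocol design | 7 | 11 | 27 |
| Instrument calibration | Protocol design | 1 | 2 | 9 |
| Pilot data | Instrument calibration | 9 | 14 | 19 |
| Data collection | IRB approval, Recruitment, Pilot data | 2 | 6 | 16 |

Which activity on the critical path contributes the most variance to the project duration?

Data collection

te_Protocol design = (4 + 4·6 + 8)/6 = 36/6 = 6; σ²_Protocol design = ((8−4)/6)² = 0.444
te_IRB approval = (6 + 4·11 + 16)/6 = 66/6 = 11; σ²_IRB approval = ((16−6)/6)² = 2.778
te_Recruitment = (7 + 4·11 + 27)/6 = 78/6 = 13; σ²_Recruitment = ((27−7)/6)² = 11.111
te_Instrument calibration = (1 + 4·2 + 9)/6 = 18/6 = 3; σ²_Instrument calibration = ((9−1)/6)² = 1.778
te_Pilot data = (9 + 4·14 + 19)/6 = 84/6 = 14; σ²_Pilot data = ((19−9)/6)² = 2.778
te_Data collection = (2 + 4·6 + 16)/6 = 42/6 = 7; σ²_Data collection = ((16−2)/6)² = 5.444

Forward pass:
ES_Protocol design = 0; EF_Protocol design = 6
ES_IRB approval = 6; EF_IRB approval = 6+11 = 17
ES_Recruitment = 6; EF_Recruitment = 6+13 = 19
ES_Instrument calibration = 6; EF_Instrument calibration = 6+3 = 9
ES_Pilot data = 9; EF_Pilot data = 9+14 = 23
ES_Data collection = max(EF_IRB approval=17, EF_Recruitment=19, EF_Pilot data=23) = 23; EF_Data collection = 23+7 = 30
Expected project duration μ = 30 days. Critical path: Protocol design → Instrument calibration → Pilot data → Data collection.

Variances on critical path: σ²_Protocol design=0.444, σ²_Instrument calibration=1.778, σ²_Pilot data=2.778, σ²_Data collection=5.444.
Largest is σ²_Data collection = 5.444.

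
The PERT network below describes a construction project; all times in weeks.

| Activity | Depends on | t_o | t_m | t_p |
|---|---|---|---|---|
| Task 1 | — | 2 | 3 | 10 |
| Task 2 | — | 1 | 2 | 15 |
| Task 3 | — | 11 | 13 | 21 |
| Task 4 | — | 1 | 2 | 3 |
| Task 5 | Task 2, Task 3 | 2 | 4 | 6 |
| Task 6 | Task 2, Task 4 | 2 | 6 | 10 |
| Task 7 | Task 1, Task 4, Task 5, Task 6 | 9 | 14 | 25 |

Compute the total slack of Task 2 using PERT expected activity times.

8 weeks

te_Task 1 = (2 + 4·3 + 10)/6 = 24/6 = 4
te_Task 2 = (1 + 4·2 + 15)/6 = 24/6 = 4
te_Task 3 = (11 + 4·13 + 21)/6 = 84/6 = 14
te_Task 4 = (1 + 4·2 + 3)/6 = 12/6 = 2
te_Task 5 = (2 + 4·4 + 6)/6 = 24/6 = 4
te_Task 6 = (2 + 4·6 + 10)/6 = 36/6 = 6
te_Task 7 = (9 + 4·14 + 25)/6 = 90/6 = 15

Forward pass:
ES_Task 1 = 0; EF_Task 1 = 4
ES_Task 2 = 0; EF_Task 2 = 4
ES_Task 3 = 0; EF_Task 3 = 14
ES_Task 4 = 0; EF_Task 4 = 2
ES_Task 5 = max(EF_Task 2=4, EF_Task 3=14) = 14; EF_Task 5 = 14+4 = 18
ES_Task 6 = max(EF_Task 2=4, EF_Task 4=2) = 4; EF_Task 6 = 4+6 = 10
ES_Task 7 = max(EF_Task 1=4, EF_Task 4=2, EF_Task 5=18, EF_Task 6=10) = 18; EF_Task 7 = 18+15 = 33
Expected project duration μ = 33 weeks. Critical path: Task 3 → Task 5 → Task 7.

Backward pass:
LF_Task 7 = 33; LS_Task 7 = 33−15 = 18
LF_Task 6 = LS_Task 7 = 18; LS_Task 6 = 18−6 = 12
LF_Task 5 = LS_Task 7 = 18; LS_Task 5 = 18−4 = 14
LF_Task 4 = min(LS_Task 6=12, LS_Task 7=18) = 12; LS_Task 4 = 12−2 = 10
LF_Task 3 = LS_Task 5 = 14; LS_Task 3 = 14−14 = 0
LF_Task 2 = min(LS_Task 5=14, LS_Task 6=12) = 12; LS_Task 2 = 12−4 = 8
LF_Task 1 = LS_Task 7 = 18; LS_Task 1 = 18−4 = 14
Slack_Task 2 = LS_Task 2 − ES_Task 2 = 8 − 0 = 8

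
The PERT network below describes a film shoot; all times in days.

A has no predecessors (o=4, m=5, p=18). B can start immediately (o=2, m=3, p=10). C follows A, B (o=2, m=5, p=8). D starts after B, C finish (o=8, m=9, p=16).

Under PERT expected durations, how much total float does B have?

te_A = (4 + 4·5 + 18)/6 = 42/6 = 7
te_B = (2 + 4·3 + 10)/6 = 24/6 = 4
te_C = (2 + 4·5 + 8)/6 = 30/6 = 5
te_D = (8 + 4·9 + 16)/6 = 60/6 = 10

Forward pass:
ES_A = 0; EF_A = 7
ES_B = 0; EF_B = 4
ES_C = max(EF_A=7, EF_B=4) = 7; EF_C = 7+5 = 12
ES_D = max(EF_B=4, EF_C=12) = 12; EF_D = 12+10 = 22
Expected project duration μ = 22 days. Critical path: A → C → D.

Backward pass:
LF_D = 22; LS_D = 22−10 = 12
LF_C = LS_D = 12; LS_C = 12−5 = 7
LF_B = min(LS_C=7, LS_D=12) = 7; LS_B = 7−4 = 3
LF_A = LS_C = 7; LS_A = 7−7 = 0
Slack_B = LS_B − ES_B = 3 − 0 = 3

3 days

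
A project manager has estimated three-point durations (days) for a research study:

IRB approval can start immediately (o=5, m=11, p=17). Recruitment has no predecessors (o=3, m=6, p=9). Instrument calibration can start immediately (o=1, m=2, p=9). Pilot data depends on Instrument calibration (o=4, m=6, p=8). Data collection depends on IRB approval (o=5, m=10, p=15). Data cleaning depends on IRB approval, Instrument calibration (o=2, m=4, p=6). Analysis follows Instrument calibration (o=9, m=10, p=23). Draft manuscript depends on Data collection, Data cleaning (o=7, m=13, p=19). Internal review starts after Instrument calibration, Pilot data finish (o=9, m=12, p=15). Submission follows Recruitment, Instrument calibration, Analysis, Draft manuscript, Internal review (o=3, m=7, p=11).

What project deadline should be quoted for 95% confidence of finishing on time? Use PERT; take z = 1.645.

te_IRB approval = (5 + 4·11 + 17)/6 = 66/6 = 11; σ²_IRB approval = ((17−5)/6)² = 4.000
te_Recruitment = (3 + 4·6 + 9)/6 = 36/6 = 6; σ²_Recruitment = ((9−3)/6)² = 1.000
te_Instrument calibration = (1 + 4·2 + 9)/6 = 18/6 = 3; σ²_Instrument calibration = ((9−1)/6)² = 1.778
te_Pilot data = (4 + 4·6 + 8)/6 = 36/6 = 6; σ²_Pilot data = ((8−4)/6)² = 0.444
te_Data collection = (5 + 4·10 + 15)/6 = 60/6 = 10; σ²_Data collection = ((15−5)/6)² = 2.778
te_Data cleaning = (2 + 4·4 + 6)/6 = 24/6 = 4; σ²_Data cleaning = ((6−2)/6)² = 0.444
te_Analysis = (9 + 4·10 + 23)/6 = 72/6 = 12; σ²_Analysis = ((23−9)/6)² = 5.444
te_Draft manuscript = (7 + 4·13 + 19)/6 = 78/6 = 13; σ²_Draft manuscript = ((19−7)/6)² = 4.000
te_Internal review = (9 + 4·12 + 15)/6 = 72/6 = 12; σ²_Internal review = ((15−9)/6)² = 1.000
te_Submission = (3 + 4·7 + 11)/6 = 42/6 = 7; σ²_Submission = ((11−3)/6)² = 1.778

Forward pass:
ES_IRB approval = 0; EF_IRB approval = 11
ES_Recruitment = 0; EF_Recruitment = 6
ES_Instrument calibration = 0; EF_Instrument calibration = 3
ES_Pilot data = 3; EF_Pilot data = 3+6 = 9
ES_Data collection = 11; EF_Data collection = 11+10 = 21
ES_Data cleaning = max(EF_IRB approval=11, EF_Instrument calibration=3) = 11; EF_Data cleaning = 11+4 = 15
ES_Analysis = 3; EF_Analysis = 3+12 = 15
ES_Draft manuscript = max(EF_Data collection=21, EF_Data cleaning=15) = 21; EF_Draft manuscript = 21+13 = 34
ES_Internal review = max(EF_Instrument calibration=3, EF_Pilot data=9) = 9; EF_Internal review = 9+12 = 21
ES_Submission = max(EF_Recruitment=6, EF_Instrument calibration=3, EF_Analysis=15, EF_Draft manuscript=34, EF_Internal review=21) = 34; EF_Submission = 34+7 = 41
Expected project duration μ = 41 days. Critical path: IRB approval → Data collection → Draft manuscript → Submission.

Variance along critical path = 4.000 + 2.778 + 4.000 + 1.778 = 12.556; σ = 3.543 days.
D = μ + z·σ = 41 + 1.645·3.543 = 46.8 days

46.8 days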